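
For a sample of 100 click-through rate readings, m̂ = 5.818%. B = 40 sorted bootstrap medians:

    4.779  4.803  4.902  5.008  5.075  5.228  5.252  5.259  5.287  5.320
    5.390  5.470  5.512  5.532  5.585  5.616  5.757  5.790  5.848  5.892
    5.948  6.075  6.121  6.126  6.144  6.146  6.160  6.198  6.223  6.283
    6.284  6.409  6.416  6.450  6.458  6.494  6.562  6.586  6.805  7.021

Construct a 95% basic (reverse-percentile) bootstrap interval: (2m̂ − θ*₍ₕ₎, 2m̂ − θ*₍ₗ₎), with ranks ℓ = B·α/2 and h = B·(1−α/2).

(4.831, 6.857)

Percentile endpoints at ranks 1 and 39: θ*₍1₎ = 4.779, θ*₍39₎ = 6.805.
Basic interval reflects these around m̂:
  lower = 2 × 5.818 − 6.805 = 4.831
  upper = 2 × 5.818 − 4.779 = 6.857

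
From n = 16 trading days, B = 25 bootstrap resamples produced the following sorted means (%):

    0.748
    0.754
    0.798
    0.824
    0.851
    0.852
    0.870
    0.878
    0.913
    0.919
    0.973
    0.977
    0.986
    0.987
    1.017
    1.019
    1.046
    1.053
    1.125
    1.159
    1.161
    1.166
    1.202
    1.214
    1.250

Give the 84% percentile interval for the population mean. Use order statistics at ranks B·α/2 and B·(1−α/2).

α = 0.16; lower rank = 25 × 0.080 = 2; upper rank = 25 × 0.920 = 23.
The 2nd smallest replicate is 0.754; the 23rd is 1.202.

(0.754, 1.202)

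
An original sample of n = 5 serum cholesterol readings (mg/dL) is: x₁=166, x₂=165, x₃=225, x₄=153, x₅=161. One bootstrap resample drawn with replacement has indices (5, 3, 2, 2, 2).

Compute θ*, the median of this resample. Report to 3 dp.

Resample values: 161, 225, 165, 165, 165.
Sorted: 161, 165, 165, 165, 225
Median = middle value = 165.000

θ* = 165.000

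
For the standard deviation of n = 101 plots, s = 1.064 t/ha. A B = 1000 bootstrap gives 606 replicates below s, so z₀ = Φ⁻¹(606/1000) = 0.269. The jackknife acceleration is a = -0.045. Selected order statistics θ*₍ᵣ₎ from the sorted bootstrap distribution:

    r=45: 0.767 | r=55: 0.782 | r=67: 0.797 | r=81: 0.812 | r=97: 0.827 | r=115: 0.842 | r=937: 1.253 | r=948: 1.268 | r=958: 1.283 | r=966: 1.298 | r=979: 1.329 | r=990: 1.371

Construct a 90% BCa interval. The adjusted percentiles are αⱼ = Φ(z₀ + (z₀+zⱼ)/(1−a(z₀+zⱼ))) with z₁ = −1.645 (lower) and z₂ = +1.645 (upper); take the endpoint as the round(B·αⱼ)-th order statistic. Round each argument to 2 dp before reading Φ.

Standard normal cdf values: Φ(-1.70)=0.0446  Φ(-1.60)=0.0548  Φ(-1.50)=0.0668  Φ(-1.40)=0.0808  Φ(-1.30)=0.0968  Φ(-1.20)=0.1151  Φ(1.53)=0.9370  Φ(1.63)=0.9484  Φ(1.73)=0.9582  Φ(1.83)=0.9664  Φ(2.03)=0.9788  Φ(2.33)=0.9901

Lower: z₀ + z₁ = 0.269 + (-1.645) = -1.376; 1 − a(z₀+z₁) = 1 − (-0.045)(-1.376) = 0.9381; argument = 0.269 + (-1.376)/0.9381 = -1.1978 → -1.20.
α₁ = Φ(-1.20) = 0.1151; rank = round(1000 × 0.1151) = 115; θ*₍115₎ = 0.842.
Upper: z₀ + z₂ = 1.914; 1 − a(z₀+z₂) = 1.0861; argument = 2.0312 → 2.03; α₂ = 0.9788; rank = 979; θ*₍979₎ = 1.329.

(0.842, 1.329)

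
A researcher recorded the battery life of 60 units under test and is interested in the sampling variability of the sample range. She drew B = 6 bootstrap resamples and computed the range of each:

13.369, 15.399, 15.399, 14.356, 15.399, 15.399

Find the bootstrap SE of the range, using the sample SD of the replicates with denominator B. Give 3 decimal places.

SE* = 0.778

Bootstrap SE is the standard deviation of the 6 replicate ranges.
Mean of replicates: (13.369 + 15.399 + 15.399 + 14.356 + 15.399 + 15.399) / 6 = 89.3210 / 6 = 14.8868
Sum of squared deviations: (−1.5178)² + (+0.5122)² + (+0.5122)² + (−0.5308)² + (+0.5122)² + (+0.5122)² = 3.6349
Variance = 3.6349 / 6 = 0.6058
SE* = √0.6058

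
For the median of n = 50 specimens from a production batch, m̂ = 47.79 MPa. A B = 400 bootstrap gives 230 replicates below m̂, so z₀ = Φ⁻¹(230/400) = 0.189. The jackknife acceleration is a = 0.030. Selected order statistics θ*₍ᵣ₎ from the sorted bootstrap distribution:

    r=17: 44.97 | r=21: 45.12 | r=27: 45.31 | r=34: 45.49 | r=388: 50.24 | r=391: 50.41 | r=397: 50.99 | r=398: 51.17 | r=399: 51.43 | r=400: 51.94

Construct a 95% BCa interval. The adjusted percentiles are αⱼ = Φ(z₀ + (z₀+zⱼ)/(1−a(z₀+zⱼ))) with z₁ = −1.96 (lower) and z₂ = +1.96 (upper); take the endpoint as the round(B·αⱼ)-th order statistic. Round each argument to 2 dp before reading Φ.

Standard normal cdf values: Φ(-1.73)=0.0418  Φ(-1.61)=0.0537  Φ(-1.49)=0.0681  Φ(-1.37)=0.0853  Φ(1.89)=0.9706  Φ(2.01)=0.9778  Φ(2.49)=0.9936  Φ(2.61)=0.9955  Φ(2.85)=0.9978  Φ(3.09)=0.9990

Lower: z₀ + z₁ = 0.189 + (-1.960) = -1.771; 1 − a(z₀+z₁) = 1 − (0.030)(-1.771) = 1.0531; argument = 0.189 + (-1.771)/1.0531 = -1.4927 → -1.49.
α₁ = Φ(-1.49) = 0.0681; rank = round(400 × 0.0681) = 27; θ*₍27₎ = 45.31.
Upper: z₀ + z₂ = 2.149; 1 − a(z₀+z₂) = 0.9355; argument = 2.4861 → 2.49; α₂ = 0.9936; rank = 397; θ*₍397₎ = 50.99.

(45.31, 50.99)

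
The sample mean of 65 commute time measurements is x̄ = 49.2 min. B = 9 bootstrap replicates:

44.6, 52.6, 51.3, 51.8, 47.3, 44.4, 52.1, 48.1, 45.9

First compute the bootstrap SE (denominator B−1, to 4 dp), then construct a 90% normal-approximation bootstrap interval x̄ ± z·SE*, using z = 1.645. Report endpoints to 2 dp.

Mean of replicates = 48.6778; sum of squared deviations = 88.5956; SE* = √(88.5956/8) = 3.3278
Margin = 1.645 × 3.3278 = 5.474
Interval: 49.2 ± 5.474

(43.73, 54.67)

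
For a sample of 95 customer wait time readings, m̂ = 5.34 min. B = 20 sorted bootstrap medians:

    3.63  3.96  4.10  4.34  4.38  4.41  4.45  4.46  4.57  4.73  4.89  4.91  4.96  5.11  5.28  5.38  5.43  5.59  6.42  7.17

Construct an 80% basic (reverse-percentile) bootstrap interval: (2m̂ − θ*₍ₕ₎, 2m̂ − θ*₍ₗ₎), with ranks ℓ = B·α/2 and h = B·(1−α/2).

Percentile endpoints at ranks 2 and 18: θ*₍2₎ = 3.96, θ*₍18₎ = 5.59.
Basic interval reflects these around m̂:
  lower = 2 × 5.34 − 5.59 = 5.09
  upper = 2 × 5.34 − 3.96 = 6.72

(5.09, 6.72)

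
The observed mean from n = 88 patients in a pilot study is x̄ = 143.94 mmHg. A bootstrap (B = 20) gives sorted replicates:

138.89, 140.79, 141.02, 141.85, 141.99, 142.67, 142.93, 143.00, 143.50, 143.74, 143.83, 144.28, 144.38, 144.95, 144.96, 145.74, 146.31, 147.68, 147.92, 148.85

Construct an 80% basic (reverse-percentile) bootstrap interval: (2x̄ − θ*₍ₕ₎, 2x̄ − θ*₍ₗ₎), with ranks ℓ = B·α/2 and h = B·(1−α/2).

Percentile endpoints at ranks 2 and 18: θ*₍2₎ = 140.79, θ*₍18₎ = 147.68.
Basic interval reflects these around x̄:
  lower = 2 × 143.94 − 147.68 = 140.20
  upper = 2 × 143.94 − 140.79 = 147.09

(140.20, 147.09)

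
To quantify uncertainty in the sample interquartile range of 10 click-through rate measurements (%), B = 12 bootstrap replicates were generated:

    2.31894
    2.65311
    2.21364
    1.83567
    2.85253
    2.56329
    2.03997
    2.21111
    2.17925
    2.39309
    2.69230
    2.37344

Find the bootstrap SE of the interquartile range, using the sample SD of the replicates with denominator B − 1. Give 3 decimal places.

SE* = 0.292

Bootstrap SE is the standard deviation of the 12 replicate interquartile ranges.
Mean of replicates: (2.31894 + 2.65311 + 2.21364 + 1.83567 + 2.85253 + 2.56329 + 2.03997 + 2.21111 + 2.17925 + 2.39309 + 2.69230 + 2.37344) / 12 = 28.326340 / 12 = 2.360528
Sum of squared deviations: (−0.041588)² + (+0.292582)² + (−0.146888)² + (−0.524858)² + (+0.492002)² + (+0.202762)² + (−0.320558)² + (−0.149418)² + (−0.181278)² + (+0.032562)² + (+0.331772)² + (+0.012912)² = 0.936809
Variance = 0.936809 / 11 = 0.085164
SE* = √0.085164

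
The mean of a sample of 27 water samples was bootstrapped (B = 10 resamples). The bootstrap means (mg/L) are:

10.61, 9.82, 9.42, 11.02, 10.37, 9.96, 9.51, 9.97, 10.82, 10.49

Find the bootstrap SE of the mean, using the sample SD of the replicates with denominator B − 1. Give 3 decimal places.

SE* = 0.545

Bootstrap SE is the standard deviation of the 10 replicate means.
Mean of replicates: (10.61 + 9.82 + 9.42 + 11.02 + 10.37 + 9.96 + 9.51 + 9.97 + 10.82 + 10.49) / 10 = 101.9900 / 10 = 10.1990
Sum of squared deviations: (+0.4110)² + (−0.3790)² + (−0.7790)² + (+0.8210)² + (+0.1710)² + (−0.2390)² + (−0.6890)² + (−0.2290)² + (+0.6210)² + (+0.2910)² = 2.6773
Variance = 2.6773 / 9 = 0.2975
SE* = √0.2975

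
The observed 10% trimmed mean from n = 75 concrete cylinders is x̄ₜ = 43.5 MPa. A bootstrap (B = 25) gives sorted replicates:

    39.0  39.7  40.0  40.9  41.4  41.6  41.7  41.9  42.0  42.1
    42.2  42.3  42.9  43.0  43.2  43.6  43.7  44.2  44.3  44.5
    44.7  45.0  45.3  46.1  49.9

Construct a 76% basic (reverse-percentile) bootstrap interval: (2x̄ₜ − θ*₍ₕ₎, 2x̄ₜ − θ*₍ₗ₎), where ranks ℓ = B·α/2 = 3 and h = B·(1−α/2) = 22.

(42.0, 47.0)

Percentile endpoints at ranks 3 and 22: θ*₍3₎ = 40.0, θ*₍22₎ = 45.0.
Basic interval reflects these around x̄ₜ:
  lower = 2 × 43.5 − 45.0 = 42.0
  upper = 2 × 43.5 − 40.0 = 47.0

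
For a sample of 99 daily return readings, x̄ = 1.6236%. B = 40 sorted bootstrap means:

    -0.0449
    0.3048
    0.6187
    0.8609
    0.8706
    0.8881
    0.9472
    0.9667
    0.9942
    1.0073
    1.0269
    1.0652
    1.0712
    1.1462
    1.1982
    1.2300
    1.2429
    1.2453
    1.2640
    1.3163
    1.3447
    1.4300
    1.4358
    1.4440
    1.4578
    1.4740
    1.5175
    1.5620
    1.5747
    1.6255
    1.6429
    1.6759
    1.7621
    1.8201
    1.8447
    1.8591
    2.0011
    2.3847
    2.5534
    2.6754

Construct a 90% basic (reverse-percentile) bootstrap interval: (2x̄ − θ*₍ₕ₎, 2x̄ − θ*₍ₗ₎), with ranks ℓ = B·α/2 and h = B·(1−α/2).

Percentile endpoints at ranks 2 and 38: θ*₍2₎ = 0.3048, θ*₍38₎ = 2.3847.
Basic interval reflects these around x̄:
  lower = 2 × 1.6236 − 2.3847 = 0.8625
  upper = 2 × 1.6236 − 0.3048 = 2.9424

(0.8625, 2.9424)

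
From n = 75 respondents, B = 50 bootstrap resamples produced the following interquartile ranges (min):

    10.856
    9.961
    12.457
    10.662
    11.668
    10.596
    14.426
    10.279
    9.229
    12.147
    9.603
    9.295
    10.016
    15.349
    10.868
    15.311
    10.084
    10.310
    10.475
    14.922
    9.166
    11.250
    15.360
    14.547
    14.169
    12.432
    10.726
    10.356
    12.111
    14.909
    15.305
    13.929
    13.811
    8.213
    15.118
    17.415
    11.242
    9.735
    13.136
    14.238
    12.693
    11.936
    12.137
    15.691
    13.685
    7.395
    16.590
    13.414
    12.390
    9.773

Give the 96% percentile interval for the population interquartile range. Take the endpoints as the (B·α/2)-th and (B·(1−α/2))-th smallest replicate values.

Sorted replicates: 7.395, 8.213, 9.166, 9.229, 9.295, 9.603, 9.735, 9.773, 9.961, 10.016, 10.084, 10.279, 10.310, 10.356, 10.475, 10.596, 10.662, 10.726, 10.856, 10.868, 11.242, 11.250, 11.668, 11.936, 12.111, 12.137, 12.147, 12.390, 12.432, 12.457, 12.693, 13.136, 13.414, 13.685, 13.811, 13.929, 14.169, 14.238, 14.426, 14.547, 14.909, 14.922, 15.118, 15.305, 15.311, 15.349, 15.360, 15.691, 16.590, 17.415
α = 0.04; lower rank = 50 × 0.020 = 1; upper rank = 50 × 0.980 = 49.
The 1st smallest replicate is 7.395; the 49th is 16.590.

(7.395, 16.590)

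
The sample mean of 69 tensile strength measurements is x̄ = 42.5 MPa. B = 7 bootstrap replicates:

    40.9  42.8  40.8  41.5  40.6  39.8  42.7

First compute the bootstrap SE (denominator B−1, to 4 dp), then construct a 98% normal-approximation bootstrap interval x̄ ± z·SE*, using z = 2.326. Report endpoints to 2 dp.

Mean of replicates = 41.3000; sum of squared deviations = 7.4000; SE* = √(7.4000/6) = 1.1106
Margin = 2.326 × 1.1106 = 2.583
Interval: 42.5 ± 2.583

(39.92, 45.08)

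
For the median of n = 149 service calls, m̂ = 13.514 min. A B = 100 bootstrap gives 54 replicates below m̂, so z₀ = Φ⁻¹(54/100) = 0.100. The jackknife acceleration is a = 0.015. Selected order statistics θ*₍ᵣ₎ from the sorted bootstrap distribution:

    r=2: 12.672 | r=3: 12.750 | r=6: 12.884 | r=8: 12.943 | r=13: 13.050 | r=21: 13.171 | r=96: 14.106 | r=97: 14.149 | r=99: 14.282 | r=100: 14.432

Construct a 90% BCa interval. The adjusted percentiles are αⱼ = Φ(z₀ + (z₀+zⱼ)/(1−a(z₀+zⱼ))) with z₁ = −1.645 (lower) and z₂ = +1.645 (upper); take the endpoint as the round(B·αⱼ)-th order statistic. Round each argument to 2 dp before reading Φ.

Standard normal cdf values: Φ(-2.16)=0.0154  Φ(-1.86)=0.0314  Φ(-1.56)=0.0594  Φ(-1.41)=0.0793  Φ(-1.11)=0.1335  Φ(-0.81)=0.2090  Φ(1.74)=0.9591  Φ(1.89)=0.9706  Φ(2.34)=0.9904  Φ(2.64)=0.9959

(12.943, 14.149)

Lower: z₀ + z₁ = 0.100 + (-1.645) = -1.545; 1 − a(z₀+z₁) = 1 − (0.015)(-1.545) = 1.0232; argument = 0.100 + (-1.545)/1.0232 = -1.4100 → -1.41.
α₁ = Φ(-1.41) = 0.0793; rank = round(100 × 0.0793) = 8; θ*₍8₎ = 12.943.
Upper: z₀ + z₂ = 1.745; 1 − a(z₀+z₂) = 0.9738; argument = 1.8919 → 1.89; α₂ = 0.9706; rank = 97; θ*₍97₎ = 14.149.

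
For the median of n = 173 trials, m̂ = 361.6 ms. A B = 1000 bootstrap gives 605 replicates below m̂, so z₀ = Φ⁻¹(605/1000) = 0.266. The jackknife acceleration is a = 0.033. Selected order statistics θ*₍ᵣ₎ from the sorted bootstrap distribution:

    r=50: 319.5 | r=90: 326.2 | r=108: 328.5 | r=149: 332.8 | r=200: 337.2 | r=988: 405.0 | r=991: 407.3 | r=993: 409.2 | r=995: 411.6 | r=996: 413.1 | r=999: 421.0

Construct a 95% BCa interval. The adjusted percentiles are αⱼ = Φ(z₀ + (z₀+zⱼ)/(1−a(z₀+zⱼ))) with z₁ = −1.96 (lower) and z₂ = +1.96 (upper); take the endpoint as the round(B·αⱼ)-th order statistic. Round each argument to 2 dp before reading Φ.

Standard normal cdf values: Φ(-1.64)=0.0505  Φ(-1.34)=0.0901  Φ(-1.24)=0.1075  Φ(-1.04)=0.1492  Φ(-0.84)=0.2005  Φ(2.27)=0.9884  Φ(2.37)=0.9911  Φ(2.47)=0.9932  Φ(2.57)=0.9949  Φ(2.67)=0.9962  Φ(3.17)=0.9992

(326.2, 413.1)

Lower: z₀ + z₁ = 0.266 + (-1.960) = -1.694; 1 − a(z₀+z₁) = 1 − (0.033)(-1.694) = 1.0559; argument = 0.266 + (-1.694)/1.0559 = -1.3383 → -1.34.
α₁ = Φ(-1.34) = 0.0901; rank = round(1000 × 0.0901) = 90; θ*₍90₎ = 326.2.
Upper: z₀ + z₂ = 2.226; 1 − a(z₀+z₂) = 0.9265; argument = 2.6685 → 2.67; α₂ = 0.9962; rank = 996; θ*₍996₎ = 413.1.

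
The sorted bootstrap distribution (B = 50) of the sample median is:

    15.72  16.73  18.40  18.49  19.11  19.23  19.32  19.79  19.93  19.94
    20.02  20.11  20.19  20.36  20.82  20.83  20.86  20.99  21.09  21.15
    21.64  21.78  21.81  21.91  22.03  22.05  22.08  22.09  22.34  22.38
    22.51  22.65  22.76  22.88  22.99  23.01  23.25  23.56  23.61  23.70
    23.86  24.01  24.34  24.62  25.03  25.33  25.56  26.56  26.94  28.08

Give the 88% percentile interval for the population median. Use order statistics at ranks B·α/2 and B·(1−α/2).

α = 0.12; lower rank = 50 × 0.060 = 3; upper rank = 50 × 0.940 = 47.
The 3rd smallest replicate is 18.40; the 47th is 25.56.

(18.40, 25.56)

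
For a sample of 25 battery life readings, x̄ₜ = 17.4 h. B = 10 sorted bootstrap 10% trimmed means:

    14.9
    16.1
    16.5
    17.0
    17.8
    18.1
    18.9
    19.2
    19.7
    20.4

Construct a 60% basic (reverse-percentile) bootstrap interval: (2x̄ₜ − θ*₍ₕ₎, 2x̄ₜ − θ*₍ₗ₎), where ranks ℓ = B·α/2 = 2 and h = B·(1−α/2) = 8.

Percentile endpoints at ranks 2 and 8: θ*₍2₎ = 16.1, θ*₍8₎ = 19.2.
Basic interval reflects these around x̄ₜ:
  lower = 2 × 17.4 − 19.2 = 15.6
  upper = 2 × 17.4 − 16.1 = 18.7

(15.6, 18.7)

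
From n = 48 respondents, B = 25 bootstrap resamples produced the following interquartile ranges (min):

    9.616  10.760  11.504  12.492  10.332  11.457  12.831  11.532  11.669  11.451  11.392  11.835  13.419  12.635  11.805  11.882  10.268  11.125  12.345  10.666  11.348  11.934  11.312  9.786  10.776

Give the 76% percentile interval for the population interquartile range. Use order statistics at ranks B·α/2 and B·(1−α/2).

(10.268, 12.492)

Sorted replicates: 9.616, 9.786, 10.268, 10.332, 10.666, 10.760, 10.776, 11.125, 11.312, 11.348, 11.392, 11.451, 11.457, 11.504, 11.532, 11.669, 11.805, 11.835, 11.882, 11.934, 12.345, 12.492, 12.635, 12.831, 13.419
α = 0.24; lower rank = 25 × 0.120 = 3; upper rank = 25 × 0.880 = 22.
The 3rd smallest replicate is 10.268; the 22nd is 12.492.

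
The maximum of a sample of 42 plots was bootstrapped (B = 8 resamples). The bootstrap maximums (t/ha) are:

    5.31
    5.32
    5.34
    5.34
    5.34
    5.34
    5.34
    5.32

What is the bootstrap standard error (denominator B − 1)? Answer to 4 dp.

SE* = 0.0125

Bootstrap SE is the standard deviation of the 8 replicate maximums.
Mean of replicates: (5.31 + 5.32 + 5.34 + 5.34 + 5.34 + 5.34 + 5.34 + 5.32) / 8 = 42.6500000 / 8 = 5.3312500
Sum of squared deviations: (−0.0212500)² + (−0.0112500)² + (+0.0087500)² + (+0.0087500)² + (+0.0087500)² + (+0.0087500)² + (+0.0087500)² + (−0.0112500)² = 0.0010875
Variance = 0.0010875 / 7 = 0.0001554
SE* = √0.0001554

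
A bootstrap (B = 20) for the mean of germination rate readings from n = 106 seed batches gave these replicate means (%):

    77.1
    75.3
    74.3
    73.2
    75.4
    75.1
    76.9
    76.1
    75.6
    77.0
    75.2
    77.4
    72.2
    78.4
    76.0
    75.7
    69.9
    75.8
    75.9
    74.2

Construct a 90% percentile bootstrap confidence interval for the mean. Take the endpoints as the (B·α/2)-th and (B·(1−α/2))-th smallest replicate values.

(69.9, 77.4)

Sorted replicates: 69.9, 72.2, 73.2, 74.2, 74.3, 75.1, 75.2, 75.3, 75.4, 75.6, 75.7, 75.8, 75.9, 76.0, 76.1, 76.9, 77.0, 77.1, 77.4, 78.4
α = 0.10; lower rank = 20 × 0.050 = 1; upper rank = 20 × 0.950 = 19.
The 1st smallest replicate is 69.9; the 19th is 77.4.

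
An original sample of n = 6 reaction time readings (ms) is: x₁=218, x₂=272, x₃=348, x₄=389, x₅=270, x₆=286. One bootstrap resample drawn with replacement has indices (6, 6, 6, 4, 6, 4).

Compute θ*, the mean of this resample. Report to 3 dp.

Resample values: 286, 286, 286, 389, 286, 389.
Mean = (286 + 286 + 286 + 389 + 286 + 389) / 6 = 1922.0 / 6 = 320.333

θ* = 320.333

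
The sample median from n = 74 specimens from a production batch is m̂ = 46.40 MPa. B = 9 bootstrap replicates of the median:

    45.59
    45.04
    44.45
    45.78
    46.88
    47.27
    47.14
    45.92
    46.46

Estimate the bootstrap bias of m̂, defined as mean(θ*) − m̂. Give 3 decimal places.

bias = −0.341

mean(θ*) = (45.59 + 45.04 + 44.45 + 45.78 + 46.88 + 47.27 + 47.14 + 45.92 + 46.46) / 9 = 46.0589
bias = 46.0589 − 46.40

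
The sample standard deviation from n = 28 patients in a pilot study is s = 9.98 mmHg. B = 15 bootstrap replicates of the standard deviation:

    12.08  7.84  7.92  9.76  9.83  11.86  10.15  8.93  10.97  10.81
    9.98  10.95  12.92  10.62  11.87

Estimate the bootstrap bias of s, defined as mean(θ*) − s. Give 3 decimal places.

bias = +0.453

mean(θ*) = (12.08 + 7.84 + 7.92 + 9.76 + 9.83 + 11.86 + 10.15 + 8.93 + 10.97 + 10.81 + 9.98 + 10.95 + 12.92 + 10.62 + 11.87) / 15 = 10.4327
bias = 10.4327 − 9.98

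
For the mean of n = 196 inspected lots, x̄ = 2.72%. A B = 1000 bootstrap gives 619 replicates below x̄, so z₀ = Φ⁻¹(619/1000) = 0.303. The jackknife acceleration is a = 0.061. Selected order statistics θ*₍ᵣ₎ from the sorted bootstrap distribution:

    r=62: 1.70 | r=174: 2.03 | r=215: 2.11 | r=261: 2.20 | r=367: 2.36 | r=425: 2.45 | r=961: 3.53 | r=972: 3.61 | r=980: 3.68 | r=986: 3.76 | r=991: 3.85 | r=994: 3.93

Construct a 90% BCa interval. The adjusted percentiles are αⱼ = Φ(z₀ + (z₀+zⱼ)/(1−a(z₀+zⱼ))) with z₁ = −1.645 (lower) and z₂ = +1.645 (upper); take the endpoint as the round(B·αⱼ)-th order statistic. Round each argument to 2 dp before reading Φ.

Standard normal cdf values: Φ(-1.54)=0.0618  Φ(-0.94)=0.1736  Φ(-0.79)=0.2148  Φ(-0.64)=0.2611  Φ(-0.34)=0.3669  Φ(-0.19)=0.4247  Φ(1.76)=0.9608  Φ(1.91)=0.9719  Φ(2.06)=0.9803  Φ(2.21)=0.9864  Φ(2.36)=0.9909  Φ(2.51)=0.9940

(2.03, 3.93)

Lower: z₀ + z₁ = 0.303 + (-1.645) = -1.342; 1 − a(z₀+z₁) = 1 − (0.061)(-1.342) = 1.0819; argument = 0.303 + (-1.342)/1.0819 = -0.9375 → -0.94.
α₁ = Φ(-0.94) = 0.1736; rank = round(1000 × 0.1736) = 174; θ*₍174₎ = 2.03.
Upper: z₀ + z₂ = 1.948; 1 − a(z₀+z₂) = 0.8812; argument = 2.5137 → 2.51; α₂ = 0.9940; rank = 994; θ*₍994₎ = 3.93.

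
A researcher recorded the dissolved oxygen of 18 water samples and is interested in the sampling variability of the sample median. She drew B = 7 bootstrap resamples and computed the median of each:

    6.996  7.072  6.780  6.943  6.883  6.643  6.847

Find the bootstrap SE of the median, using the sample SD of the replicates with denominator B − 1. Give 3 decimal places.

Bootstrap SE is the standard deviation of the 7 replicate medians.
Mean of replicates: (6.996 + 7.072 + 6.780 + 6.943 + 6.883 + 6.643 + 6.847) / 7 = 48.1640 / 7 = 6.8806
Sum of squared deviations: (+0.1154)² + (+0.1914)² + (−0.1006)² + (+0.0624)² + (+0.0024)² + (−0.2376)² + (−0.0336)² = 0.1216
Variance = 0.1216 / 6 = 0.0203
SE* = √0.0203

SE* = 0.142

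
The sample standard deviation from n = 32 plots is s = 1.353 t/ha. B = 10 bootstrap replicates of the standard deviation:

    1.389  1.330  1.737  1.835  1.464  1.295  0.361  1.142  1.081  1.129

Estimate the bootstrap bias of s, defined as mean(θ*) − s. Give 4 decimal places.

bias = −0.0767

mean(θ*) = (1.389 + 1.330 + 1.737 + 1.835 + 1.464 + 1.295 + 0.361 + 1.142 + 1.081 + 1.129) / 10 = 1.27630
bias = 1.27630 − 1.353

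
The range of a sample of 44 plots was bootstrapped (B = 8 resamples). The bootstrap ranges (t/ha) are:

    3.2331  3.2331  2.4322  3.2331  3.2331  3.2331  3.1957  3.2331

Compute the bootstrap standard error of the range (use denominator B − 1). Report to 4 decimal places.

SE* = 0.2816

Bootstrap SE is the standard deviation of the 8 replicate ranges.
Mean of replicates: (3.2331 + 3.2331 + 2.4322 + 3.2331 + 3.2331 + 3.2331 + 3.1957 + 3.2331) / 8 = 25.02650 / 8 = 3.12831
Sum of squared deviations: (+0.10479)² + (+0.10479)² + (−0.69611)² + (+0.10479)² + (+0.10479)² + (+0.10479)² + (+0.06739)² + (+0.10479)² = 0.55500
Variance = 0.55500 / 7 = 0.07929
SE* = √0.07929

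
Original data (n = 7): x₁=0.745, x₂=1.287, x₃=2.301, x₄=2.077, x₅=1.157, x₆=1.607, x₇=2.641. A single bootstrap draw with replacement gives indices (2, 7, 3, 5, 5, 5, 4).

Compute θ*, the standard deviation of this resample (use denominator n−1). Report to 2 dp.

θ* = 0.64

Resample values: 1.287, 2.641, 2.301, 1.157, 1.157, 1.157, 2.077.
Mean = 1.6824; sum of squared deviations = 2.4418
s² = 2.4418 / 6 = 0.4070
s = √0.4070 = 0.64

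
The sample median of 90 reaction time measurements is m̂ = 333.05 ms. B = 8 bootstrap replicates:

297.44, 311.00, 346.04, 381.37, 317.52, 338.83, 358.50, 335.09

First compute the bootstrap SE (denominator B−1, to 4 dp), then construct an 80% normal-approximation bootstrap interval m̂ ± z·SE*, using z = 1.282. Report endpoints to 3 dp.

(298.354, 367.746)

Mean of replicates = 335.7237; sum of squared deviations = 5127.0990; SE* = √(5127.0990/7) = 27.0637
Margin = 1.282 × 27.0637 = 34.6957
Interval: 333.05 ± 34.6957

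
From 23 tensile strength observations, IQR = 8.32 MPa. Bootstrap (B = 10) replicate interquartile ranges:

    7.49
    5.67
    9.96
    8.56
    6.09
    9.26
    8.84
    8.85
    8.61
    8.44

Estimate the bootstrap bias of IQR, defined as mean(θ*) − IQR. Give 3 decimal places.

bias = −0.143

mean(θ*) = (7.49 + 5.67 + 9.96 + 8.56 + 6.09 + 9.26 + 8.84 + 8.85 + 8.61 + 8.44) / 10 = 8.1770
bias = 8.1770 − 8.32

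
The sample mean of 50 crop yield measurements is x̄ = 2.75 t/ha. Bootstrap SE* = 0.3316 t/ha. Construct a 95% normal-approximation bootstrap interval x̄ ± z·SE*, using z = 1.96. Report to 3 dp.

Margin = 1.96 × 0.3316 = 0.6499
Interval: 2.75 ± 0.6499

(2.100, 3.400)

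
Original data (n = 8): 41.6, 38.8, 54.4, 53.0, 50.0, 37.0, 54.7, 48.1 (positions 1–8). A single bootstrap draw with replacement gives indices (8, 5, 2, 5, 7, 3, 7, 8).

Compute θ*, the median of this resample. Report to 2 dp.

θ* = 50.00

Resample values: 48.1, 50.0, 38.8, 50.0, 54.7, 54.4, 54.7, 48.1.
Sorted: 38.8, 48.1, 48.1, 50.0, 50.0, 54.4, 54.7, 54.7
Median = average of the two middle values = 50.00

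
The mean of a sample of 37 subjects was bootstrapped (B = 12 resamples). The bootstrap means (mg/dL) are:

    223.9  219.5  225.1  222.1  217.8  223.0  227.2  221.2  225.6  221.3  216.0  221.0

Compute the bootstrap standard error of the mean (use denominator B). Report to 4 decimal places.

Bootstrap SE is the standard deviation of the 12 replicate means.
Mean of replicates: (223.9 + 219.5 + 225.1 + 222.1 + 217.8 + 223.0 + 227.2 + 221.2 + 225.6 + 221.3 + 216.0 + 221.0) / 12 = 2663.70000 / 12 = 221.97500
Sum of squared deviations: (+1.92500)² + (−2.47500)² + (+3.12500)² + (+0.12500)² + (−4.17500)² + (+1.02500)² + (+5.22500)² + (−0.77500)² + (+3.62500)² + (−0.67500)² + (−5.97500)² + (−0.97500)² = 116.24250
Variance = 116.24250 / 12 = 9.68687
SE* = √9.68687

SE* = 3.1124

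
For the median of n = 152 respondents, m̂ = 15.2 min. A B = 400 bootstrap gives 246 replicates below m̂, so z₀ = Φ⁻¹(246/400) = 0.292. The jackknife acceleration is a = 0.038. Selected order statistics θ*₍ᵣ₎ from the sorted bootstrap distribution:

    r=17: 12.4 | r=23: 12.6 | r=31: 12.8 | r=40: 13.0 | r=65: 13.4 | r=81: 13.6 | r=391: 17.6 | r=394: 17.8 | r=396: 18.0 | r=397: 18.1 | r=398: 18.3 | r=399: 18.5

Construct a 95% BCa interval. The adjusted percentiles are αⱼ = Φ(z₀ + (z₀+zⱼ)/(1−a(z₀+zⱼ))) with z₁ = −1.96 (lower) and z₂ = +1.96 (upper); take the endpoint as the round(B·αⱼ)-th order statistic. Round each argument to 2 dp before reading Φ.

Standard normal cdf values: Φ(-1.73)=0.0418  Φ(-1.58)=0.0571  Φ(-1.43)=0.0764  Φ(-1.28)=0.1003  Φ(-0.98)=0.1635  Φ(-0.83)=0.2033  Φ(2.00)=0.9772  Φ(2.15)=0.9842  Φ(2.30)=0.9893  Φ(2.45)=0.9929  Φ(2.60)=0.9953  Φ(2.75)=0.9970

(13.0, 18.5)

Lower: z₀ + z₁ = 0.292 + (-1.960) = -1.668; 1 − a(z₀+z₁) = 1 − (0.038)(-1.668) = 1.0634; argument = 0.292 + (-1.668)/1.0634 = -1.2766 → -1.28.
α₁ = Φ(-1.28) = 0.1003; rank = round(400 × 0.1003) = 40; θ*₍40₎ = 13.0.
Upper: z₀ + z₂ = 2.252; 1 − a(z₀+z₂) = 0.9144; argument = 2.7548 → 2.75; α₂ = 0.9970; rank = 399; θ*₍399₎ = 18.5.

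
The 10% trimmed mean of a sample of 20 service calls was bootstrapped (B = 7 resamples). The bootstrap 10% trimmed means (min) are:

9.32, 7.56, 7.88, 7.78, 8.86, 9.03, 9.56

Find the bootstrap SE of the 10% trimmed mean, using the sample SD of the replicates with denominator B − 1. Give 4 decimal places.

SE* = 0.8123

Bootstrap SE is the standard deviation of the 7 replicate 10% trimmed means.
Mean of replicates: (9.32 + 7.56 + 7.88 + 7.78 + 8.86 + 9.03 + 9.56) / 7 = 59.99000 / 7 = 8.57000
Sum of squared deviations: (+0.75000)² + (−1.01000)² + (−0.69000)² + (−0.79000)² + (+0.29000)² + (+0.46000)² + (+0.99000)² = 3.95860
Variance = 3.95860 / 6 = 0.65977
SE* = √0.65977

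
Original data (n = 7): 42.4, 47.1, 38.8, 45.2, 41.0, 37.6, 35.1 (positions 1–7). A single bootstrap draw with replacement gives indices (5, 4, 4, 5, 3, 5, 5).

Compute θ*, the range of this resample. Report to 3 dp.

Resample values: 41.0, 45.2, 45.2, 41.0, 38.8, 41.0, 41.0.
Range = 45.2 − 38.8 = 6.400

θ* = 6.400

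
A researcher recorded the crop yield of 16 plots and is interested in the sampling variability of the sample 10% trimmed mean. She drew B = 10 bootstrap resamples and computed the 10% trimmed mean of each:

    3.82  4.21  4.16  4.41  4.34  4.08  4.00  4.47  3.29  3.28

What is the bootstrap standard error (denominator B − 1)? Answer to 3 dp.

SE* = 0.426

Bootstrap SE is the standard deviation of the 10 replicate 10% trimmed means.
Mean of replicates: (3.82 + 4.21 + 4.16 + 4.41 + 4.34 + 4.08 + 4.00 + 4.47 + 3.29 + 3.28) / 10 = 40.0600 / 10 = 4.0060
Sum of squared deviations: (−0.1860)² + (+0.2040)² + (+0.1540)² + (+0.4040)² + (+0.3340)² + (+0.0740)² + (−0.0060)² + (+0.4640)² + (−0.7160)² + (−0.7260)² = 1.6352
Variance = 1.6352 / 9 = 0.1817
SE* = √0.1817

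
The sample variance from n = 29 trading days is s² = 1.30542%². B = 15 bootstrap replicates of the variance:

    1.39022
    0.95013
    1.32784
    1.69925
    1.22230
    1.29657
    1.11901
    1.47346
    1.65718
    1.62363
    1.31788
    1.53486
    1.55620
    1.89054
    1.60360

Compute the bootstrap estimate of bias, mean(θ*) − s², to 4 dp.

bias = +0.1388

mean(θ*) = (1.39022 + 0.95013 + 1.32784 + 1.69925 + 1.22230 + 1.29657 + 1.11901 + 1.47346 + 1.65718 + 1.62363 + 1.31788 + 1.53486 + 1.55620 + 1.89054 + 1.60360) / 15 = 1.44418
bias = 1.44418 − 1.30542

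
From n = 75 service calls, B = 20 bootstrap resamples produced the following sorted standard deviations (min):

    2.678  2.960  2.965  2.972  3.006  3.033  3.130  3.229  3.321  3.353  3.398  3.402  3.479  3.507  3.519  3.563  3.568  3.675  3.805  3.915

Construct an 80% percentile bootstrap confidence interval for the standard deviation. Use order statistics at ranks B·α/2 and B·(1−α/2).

α = 0.20; lower rank = 20 × 0.100 = 2; upper rank = 20 × 0.900 = 18.
The 2nd smallest replicate is 2.960; the 18th is 3.675.

(2.960, 3.675)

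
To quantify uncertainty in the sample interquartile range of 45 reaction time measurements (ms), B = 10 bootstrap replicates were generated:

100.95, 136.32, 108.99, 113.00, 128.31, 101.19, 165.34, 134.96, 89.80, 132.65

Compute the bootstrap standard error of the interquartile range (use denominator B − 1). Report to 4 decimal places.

SE* = 22.5109

Bootstrap SE is the standard deviation of the 10 replicate interquartile ranges.
Mean of replicates: (100.95 + 136.32 + 108.99 + 113.00 + 128.31 + 101.19 + 165.34 + 134.96 + 89.80 + 132.65) / 10 = 1211.51000 / 10 = 121.15100
Sum of squared deviations: (−20.20100)² + (+15.16900)² + (−12.16100)² + (−8.15100)² + (+7.15900)² + (−19.96100)² + (+44.18900)² + (+13.80900)² + (−31.35100)² + (+11.49900)² = 4560.66889
Variance = 4560.66889 / 9 = 506.74099
SE* = √506.74099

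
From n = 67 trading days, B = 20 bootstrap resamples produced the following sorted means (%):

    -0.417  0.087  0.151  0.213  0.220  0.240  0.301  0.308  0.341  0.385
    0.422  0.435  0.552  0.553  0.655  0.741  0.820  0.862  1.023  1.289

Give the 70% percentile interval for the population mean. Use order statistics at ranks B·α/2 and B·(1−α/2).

(0.151, 0.820)

α = 0.30; lower rank = 20 × 0.150 = 3; upper rank = 20 × 0.850 = 17.
The 3rd smallest replicate is 0.151; the 17th is 0.820.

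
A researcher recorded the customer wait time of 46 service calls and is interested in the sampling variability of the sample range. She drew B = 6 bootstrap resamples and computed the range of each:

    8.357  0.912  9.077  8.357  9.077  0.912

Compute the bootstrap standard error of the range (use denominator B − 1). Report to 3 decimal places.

SE* = 4.043

Bootstrap SE is the standard deviation of the 6 replicate ranges.
Mean of replicates: (8.357 + 0.912 + 9.077 + 8.357 + 9.077 + 0.912) / 6 = 36.6920 / 6 = 6.1153
Sum of squared deviations: (+2.2417)² + (−5.2033)² + (+2.9617)² + (+2.2417)² + (+2.9617)² + (−5.2033)² = 81.7424
Variance = 81.7424 / 5 = 16.3485
SE* = √16.3485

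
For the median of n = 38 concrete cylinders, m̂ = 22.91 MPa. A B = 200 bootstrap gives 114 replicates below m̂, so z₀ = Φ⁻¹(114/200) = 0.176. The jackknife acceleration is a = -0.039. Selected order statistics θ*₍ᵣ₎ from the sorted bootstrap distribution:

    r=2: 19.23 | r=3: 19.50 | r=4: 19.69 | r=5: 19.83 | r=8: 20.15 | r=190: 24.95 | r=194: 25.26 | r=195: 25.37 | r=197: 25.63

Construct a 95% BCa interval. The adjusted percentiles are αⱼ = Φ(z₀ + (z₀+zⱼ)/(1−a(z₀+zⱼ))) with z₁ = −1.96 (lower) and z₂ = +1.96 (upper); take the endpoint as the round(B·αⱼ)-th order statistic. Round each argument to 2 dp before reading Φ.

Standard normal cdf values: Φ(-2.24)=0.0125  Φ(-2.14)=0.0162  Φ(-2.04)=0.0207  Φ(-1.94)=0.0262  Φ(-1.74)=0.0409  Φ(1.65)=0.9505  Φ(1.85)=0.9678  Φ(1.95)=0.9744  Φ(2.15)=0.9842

Lower: z₀ + z₁ = 0.176 + (-1.960) = -1.784; 1 − a(z₀+z₁) = 1 − (-0.039)(-1.784) = 0.9304; argument = 0.176 + (-1.784)/0.9304 = -1.7414 → -1.74.
α₁ = Φ(-1.74) = 0.0409; rank = round(200 × 0.0409) = 8; θ*₍8₎ = 20.15.
Upper: z₀ + z₂ = 2.136; 1 − a(z₀+z₂) = 1.0833; argument = 2.1477 → 2.15; α₂ = 0.9842; rank = 197; θ*₍197₎ = 25.63.

(20.15, 25.63)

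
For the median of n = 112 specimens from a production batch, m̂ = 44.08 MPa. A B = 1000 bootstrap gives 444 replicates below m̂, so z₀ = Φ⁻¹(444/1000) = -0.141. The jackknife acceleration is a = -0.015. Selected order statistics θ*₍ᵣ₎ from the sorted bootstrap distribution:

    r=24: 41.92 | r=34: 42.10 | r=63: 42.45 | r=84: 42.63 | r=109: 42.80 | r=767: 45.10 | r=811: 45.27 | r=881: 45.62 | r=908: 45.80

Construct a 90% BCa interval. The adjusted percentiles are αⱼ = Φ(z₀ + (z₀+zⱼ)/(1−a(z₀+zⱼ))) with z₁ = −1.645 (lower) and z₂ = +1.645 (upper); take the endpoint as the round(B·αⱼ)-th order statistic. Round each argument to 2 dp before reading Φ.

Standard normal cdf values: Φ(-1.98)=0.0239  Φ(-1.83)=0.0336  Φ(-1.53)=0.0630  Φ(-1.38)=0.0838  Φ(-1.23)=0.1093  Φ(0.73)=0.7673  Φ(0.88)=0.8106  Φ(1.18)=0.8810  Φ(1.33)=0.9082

(41.92, 45.80)

Lower: z₀ + z₁ = -0.141 + (-1.645) = -1.786; 1 − a(z₀+z₁) = 1 − (-0.015)(-1.786) = 0.9732; argument = -0.141 + (-1.786)/0.9732 = -1.9762 → -1.98.
α₁ = Φ(-1.98) = 0.0239; rank = round(1000 × 0.0239) = 24; θ*₍24₎ = 41.92.
Upper: z₀ + z₂ = 1.504; 1 − a(z₀+z₂) = 1.0226; argument = 1.3298 → 1.33; α₂ = 0.9082; rank = 908; θ*₍908₎ = 45.80.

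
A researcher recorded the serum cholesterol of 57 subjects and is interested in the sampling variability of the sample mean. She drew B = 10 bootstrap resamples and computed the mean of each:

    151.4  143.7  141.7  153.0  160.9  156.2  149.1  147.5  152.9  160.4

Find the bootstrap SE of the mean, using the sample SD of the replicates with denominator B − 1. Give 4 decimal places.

SE* = 6.4308

Bootstrap SE is the standard deviation of the 10 replicate means.
Mean of replicates: (151.4 + 143.7 + 141.7 + 153.0 + 160.9 + 156.2 + 149.1 + 147.5 + 152.9 + 160.4) / 10 = 1516.80000 / 10 = 151.68000
Sum of squared deviations: (−0.28000)² + (−7.98000)² + (−9.98000)² + (+1.32000)² + (+9.22000)² + (+4.52000)² + (−2.58000)² + (−4.18000)² + (+1.22000)² + (+8.72000)² = 372.19600
Variance = 372.19600 / 9 = 41.35511
SE* = √41.35511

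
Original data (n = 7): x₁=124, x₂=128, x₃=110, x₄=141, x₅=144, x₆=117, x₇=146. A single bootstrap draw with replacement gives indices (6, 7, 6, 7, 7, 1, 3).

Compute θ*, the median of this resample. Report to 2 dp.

θ* = 124.00

Resample values: 117, 146, 117, 146, 146, 124, 110.
Sorted: 110, 117, 117, 124, 146, 146, 146
Median = middle value = 124.00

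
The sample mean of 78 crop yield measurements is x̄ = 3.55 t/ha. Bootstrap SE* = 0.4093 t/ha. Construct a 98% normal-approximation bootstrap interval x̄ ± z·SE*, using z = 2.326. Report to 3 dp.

Margin = 2.326 × 0.4093 = 0.9520
Interval: 3.55 ± 0.9520

(2.598, 4.502)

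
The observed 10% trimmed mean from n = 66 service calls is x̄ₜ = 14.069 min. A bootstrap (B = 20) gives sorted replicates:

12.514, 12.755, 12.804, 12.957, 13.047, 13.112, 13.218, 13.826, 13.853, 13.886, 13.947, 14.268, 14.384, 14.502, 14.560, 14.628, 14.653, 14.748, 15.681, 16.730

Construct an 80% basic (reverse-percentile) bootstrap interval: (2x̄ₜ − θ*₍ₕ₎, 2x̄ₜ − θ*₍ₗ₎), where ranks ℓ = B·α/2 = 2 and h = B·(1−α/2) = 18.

(13.390, 15.383)

Percentile endpoints at ranks 2 and 18: θ*₍2₎ = 12.755, θ*₍18₎ = 14.748.
Basic interval reflects these around x̄ₜ:
  lower = 2 × 14.069 − 14.748 = 13.390
  upper = 2 × 14.069 − 12.755 = 15.383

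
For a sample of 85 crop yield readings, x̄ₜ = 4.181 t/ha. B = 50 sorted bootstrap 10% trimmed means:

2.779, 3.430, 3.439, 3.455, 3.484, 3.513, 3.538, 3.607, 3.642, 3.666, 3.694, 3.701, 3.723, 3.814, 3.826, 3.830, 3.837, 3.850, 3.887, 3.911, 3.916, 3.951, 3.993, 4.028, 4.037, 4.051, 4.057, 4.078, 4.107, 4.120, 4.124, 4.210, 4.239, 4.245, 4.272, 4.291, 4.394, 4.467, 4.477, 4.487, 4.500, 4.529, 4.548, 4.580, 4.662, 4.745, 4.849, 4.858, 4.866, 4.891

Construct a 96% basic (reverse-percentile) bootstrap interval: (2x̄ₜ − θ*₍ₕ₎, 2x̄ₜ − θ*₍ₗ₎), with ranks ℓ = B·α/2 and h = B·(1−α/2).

Percentile endpoints at ranks 1 and 49: θ*₍1₎ = 2.779, θ*₍49₎ = 4.866.
Basic interval reflects these around x̄ₜ:
  lower = 2 × 4.181 − 4.866 = 3.496
  upper = 2 × 4.181 − 2.779 = 5.583

(3.496, 5.583)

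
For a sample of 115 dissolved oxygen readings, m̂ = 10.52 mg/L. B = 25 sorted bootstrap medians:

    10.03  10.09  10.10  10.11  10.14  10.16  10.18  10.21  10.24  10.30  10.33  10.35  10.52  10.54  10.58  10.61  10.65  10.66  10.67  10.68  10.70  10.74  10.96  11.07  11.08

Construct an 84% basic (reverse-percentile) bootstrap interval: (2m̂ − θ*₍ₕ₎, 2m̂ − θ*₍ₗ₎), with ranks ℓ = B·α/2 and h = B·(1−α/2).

(10.08, 10.95)

Percentile endpoints at ranks 2 and 23: θ*₍2₎ = 10.09, θ*₍23₎ = 10.96.
Basic interval reflects these around m̂:
  lower = 2 × 10.52 − 10.96 = 10.08
  upper = 2 × 10.52 − 10.09 = 10.95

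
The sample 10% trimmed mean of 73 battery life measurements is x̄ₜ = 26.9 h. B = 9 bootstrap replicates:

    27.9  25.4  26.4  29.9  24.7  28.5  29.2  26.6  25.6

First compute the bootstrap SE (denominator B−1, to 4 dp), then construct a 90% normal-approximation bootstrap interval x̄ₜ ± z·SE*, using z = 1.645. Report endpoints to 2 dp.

Mean of replicates = 27.1333; sum of squared deviations = 26.4800; SE* = √(26.4800/8) = 1.8193
Margin = 1.645 × 1.8193 = 2.993
Interval: 26.9 ± 2.993

(23.91, 29.89)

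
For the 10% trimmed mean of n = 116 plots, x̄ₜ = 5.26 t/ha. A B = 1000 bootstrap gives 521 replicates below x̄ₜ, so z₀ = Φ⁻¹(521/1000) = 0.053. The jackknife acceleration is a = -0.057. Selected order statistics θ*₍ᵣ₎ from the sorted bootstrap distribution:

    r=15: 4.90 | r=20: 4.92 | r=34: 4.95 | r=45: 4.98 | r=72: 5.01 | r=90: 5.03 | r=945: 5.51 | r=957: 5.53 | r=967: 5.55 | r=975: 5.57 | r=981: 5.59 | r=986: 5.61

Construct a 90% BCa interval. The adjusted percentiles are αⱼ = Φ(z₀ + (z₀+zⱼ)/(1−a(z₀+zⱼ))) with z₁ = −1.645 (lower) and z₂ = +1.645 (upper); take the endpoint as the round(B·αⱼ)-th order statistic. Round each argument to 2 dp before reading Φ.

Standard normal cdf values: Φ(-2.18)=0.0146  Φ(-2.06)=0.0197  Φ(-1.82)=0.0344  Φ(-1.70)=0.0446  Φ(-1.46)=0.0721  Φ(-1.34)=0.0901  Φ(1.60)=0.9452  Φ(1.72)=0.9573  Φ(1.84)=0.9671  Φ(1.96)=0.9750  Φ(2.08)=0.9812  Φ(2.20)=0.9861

Lower: z₀ + z₁ = 0.053 + (-1.645) = -1.592; 1 − a(z₀+z₁) = 1 − (-0.057)(-1.592) = 0.9093; argument = 0.053 + (-1.592)/0.9093 = -1.6979 → -1.70.
α₁ = Φ(-1.70) = 0.0446; rank = round(1000 × 0.0446) = 45; θ*₍45₎ = 4.98.
Upper: z₀ + z₂ = 1.698; 1 − a(z₀+z₂) = 1.0968; argument = 1.6012 → 1.60; α₂ = 0.9452; rank = 945; θ*₍945₎ = 5.51.

(4.98, 5.51)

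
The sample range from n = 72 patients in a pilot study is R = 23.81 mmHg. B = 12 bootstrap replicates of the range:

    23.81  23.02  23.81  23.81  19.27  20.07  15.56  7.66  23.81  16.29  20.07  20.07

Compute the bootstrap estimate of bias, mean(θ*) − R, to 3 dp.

bias = −4.039

mean(θ*) = (23.81 + 23.02 + 23.81 + 23.81 + 19.27 + 20.07 + 15.56 + 7.66 + 23.81 + 16.29 + 20.07 + 20.07) / 12 = 19.7708
bias = 19.7708 − 23.81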